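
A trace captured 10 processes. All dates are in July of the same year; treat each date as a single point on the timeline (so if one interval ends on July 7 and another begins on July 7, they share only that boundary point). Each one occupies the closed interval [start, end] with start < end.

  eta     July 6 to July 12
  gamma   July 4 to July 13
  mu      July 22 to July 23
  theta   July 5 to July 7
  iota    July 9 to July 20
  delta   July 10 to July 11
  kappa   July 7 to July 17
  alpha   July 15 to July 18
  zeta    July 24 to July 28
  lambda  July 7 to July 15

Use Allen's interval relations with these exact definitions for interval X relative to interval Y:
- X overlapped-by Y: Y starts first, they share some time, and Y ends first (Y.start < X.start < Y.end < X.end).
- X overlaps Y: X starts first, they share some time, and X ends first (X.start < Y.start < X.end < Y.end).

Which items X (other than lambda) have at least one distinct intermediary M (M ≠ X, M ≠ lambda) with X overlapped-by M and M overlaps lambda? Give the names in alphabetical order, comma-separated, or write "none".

iota, kappa

Target lambda = [July 7, July 15].
Intermediaries M with M overlaps lambda: eta, gamma.
Via eta — items with X overlapped-by eta: iota, kappa.
Via gamma — items with X overlapped-by gamma: iota, kappa.
Union: iota, kappa.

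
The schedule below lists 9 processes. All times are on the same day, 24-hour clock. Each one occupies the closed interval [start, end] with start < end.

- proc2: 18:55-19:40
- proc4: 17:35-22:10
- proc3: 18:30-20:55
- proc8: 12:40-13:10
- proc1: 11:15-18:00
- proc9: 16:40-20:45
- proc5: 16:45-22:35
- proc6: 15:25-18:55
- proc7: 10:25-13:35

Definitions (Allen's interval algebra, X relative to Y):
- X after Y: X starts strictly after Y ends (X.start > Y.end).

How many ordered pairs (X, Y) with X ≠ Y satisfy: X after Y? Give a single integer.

Checking all 72 ordered pairs for relation 'after'; matching pairs in alphabetical order:
(proc2, proc1): proc2 after proc1 ✓
(proc2, proc7): proc2 after proc7 ✓
(proc2, proc8): proc2 after proc8 ✓
(proc3, proc1): proc3 after proc1 ✓
(proc3, proc7): proc3 after proc7 ✓
(proc3, proc8): proc3 after proc8 ✓
(proc4, proc7): proc4 after proc7 ✓
(proc4, proc8): proc4 after proc8 ✓
(proc5, proc7): proc5 after proc7 ✓
(proc5, proc8): proc5 after proc8 ✓
(proc6, proc7): proc6 after proc7 ✓
(proc6, proc8): proc6 after proc8 ✓
(proc9, proc7): proc9 after proc7 ✓
(proc9, proc8): proc9 after proc8 ✓
Count: 14.

14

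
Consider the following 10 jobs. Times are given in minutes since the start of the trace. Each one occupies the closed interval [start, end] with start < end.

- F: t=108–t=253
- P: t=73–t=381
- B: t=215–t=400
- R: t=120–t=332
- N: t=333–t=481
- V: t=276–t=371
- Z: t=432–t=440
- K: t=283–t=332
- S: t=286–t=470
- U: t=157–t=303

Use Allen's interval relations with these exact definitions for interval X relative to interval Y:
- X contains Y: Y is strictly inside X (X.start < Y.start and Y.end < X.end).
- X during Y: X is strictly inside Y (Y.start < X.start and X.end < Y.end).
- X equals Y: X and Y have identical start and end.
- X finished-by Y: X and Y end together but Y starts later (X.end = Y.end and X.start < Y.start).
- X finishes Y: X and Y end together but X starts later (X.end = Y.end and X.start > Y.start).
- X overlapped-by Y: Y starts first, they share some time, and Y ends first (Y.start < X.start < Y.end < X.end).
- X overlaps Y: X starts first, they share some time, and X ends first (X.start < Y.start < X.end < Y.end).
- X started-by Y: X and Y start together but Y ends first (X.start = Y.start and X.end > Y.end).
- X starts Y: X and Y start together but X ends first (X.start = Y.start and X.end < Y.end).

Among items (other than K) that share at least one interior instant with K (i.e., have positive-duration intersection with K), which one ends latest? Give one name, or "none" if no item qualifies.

Target K = [t=283, t=332].
B [t=215, t=400] → contains → candidate.
F [t=108, t=253] → before → excluded.
N [t=333, t=481] → after → excluded.
P [t=73, t=381] → contains → candidate.
R [t=120, t=332] → finished-by → candidate.
S [t=286, t=470] → overlapped-by → candidate.
U [t=157, t=303] → overlaps → candidate.
V [t=276, t=371] → contains → candidate.
Z [t=432, t=440] → after → excluded.
Among candidates, latest end is t=470 → S.

S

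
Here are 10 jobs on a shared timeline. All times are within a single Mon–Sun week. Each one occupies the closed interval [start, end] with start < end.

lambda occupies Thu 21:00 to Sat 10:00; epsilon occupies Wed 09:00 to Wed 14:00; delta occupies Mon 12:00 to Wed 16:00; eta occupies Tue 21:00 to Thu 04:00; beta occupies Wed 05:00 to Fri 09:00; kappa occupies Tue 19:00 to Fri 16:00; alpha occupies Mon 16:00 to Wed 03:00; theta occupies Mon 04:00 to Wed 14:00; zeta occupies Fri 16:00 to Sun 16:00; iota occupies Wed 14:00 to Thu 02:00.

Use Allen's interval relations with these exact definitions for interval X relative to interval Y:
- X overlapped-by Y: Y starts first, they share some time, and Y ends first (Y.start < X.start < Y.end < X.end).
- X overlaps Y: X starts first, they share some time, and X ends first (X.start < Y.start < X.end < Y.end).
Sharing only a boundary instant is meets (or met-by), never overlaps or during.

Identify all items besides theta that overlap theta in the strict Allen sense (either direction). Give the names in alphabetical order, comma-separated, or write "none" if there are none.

Target theta = [Mon 04:00, Wed 14:00].
alpha [Mon 16:00, Wed 03:00] → during → no.
beta [Wed 05:00, Fri 09:00] → overlapped-by → yes.
delta [Mon 12:00, Wed 16:00] → overlapped-by → yes.
epsilon [Wed 09:00, Wed 14:00] → finishes → no.
eta [Tue 21:00, Thu 04:00] → overlapped-by → yes.
iota [Wed 14:00, Thu 02:00] → met-by → no.
kappa [Tue 19:00, Fri 16:00] → overlapped-by → yes.
lambda [Thu 21:00, Sat 10:00] → after → no.
zeta [Fri 16:00, Sun 16:00] → after → no.
Result: beta, delta, eta, kappa.

beta, delta, eta, kappa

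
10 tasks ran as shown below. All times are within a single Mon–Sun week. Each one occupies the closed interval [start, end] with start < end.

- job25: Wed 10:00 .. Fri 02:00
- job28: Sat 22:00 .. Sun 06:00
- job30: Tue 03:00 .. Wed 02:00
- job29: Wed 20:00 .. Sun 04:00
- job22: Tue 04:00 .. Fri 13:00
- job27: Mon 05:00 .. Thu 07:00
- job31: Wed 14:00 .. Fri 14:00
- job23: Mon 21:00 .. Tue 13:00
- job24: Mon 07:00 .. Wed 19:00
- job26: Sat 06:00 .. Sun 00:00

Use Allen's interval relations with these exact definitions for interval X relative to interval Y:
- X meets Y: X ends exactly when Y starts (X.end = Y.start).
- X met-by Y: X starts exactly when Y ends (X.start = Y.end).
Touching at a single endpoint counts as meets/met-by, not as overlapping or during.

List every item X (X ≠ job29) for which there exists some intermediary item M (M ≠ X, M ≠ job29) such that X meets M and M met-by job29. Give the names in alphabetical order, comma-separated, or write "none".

none

Target job29 = [Wed 20:00, Sun 04:00].
Intermediaries M with M met-by job29: none.
Union: none.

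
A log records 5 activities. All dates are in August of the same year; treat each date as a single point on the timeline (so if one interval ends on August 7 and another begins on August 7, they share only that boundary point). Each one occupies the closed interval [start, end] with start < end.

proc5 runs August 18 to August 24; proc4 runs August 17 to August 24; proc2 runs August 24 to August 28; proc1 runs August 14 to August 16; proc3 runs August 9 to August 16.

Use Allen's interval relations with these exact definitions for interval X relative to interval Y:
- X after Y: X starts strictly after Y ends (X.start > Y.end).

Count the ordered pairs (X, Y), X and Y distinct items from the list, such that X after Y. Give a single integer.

6

Checking all 20 ordered pairs for relation 'after'; matching pairs in alphabetical order:
(proc2, proc1): proc2 after proc1 ✓
(proc2, proc3): proc2 after proc3 ✓
(proc4, proc1): proc4 after proc1 ✓
(proc4, proc3): proc4 after proc3 ✓
(proc5, proc1): proc5 after proc1 ✓
(proc5, proc3): proc5 after proc3 ✓
Count: 6.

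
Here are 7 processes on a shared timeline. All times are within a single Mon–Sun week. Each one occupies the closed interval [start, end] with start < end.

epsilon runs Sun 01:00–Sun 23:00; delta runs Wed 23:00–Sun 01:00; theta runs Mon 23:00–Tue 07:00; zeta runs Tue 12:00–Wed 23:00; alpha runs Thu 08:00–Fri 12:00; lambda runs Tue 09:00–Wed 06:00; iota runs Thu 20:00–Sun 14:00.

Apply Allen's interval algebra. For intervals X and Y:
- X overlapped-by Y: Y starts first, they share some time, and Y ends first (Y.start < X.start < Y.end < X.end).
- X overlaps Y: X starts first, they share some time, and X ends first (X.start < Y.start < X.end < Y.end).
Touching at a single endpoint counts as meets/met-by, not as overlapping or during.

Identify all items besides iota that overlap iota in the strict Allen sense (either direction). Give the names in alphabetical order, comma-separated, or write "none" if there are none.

alpha, delta, epsilon

Target iota = [Thu 20:00, Sun 14:00].
alpha [Thu 08:00, Fri 12:00] → overlaps → yes.
delta [Wed 23:00, Sun 01:00] → overlaps → yes.
epsilon [Sun 01:00, Sun 23:00] → overlapped-by → yes.
lambda [Tue 09:00, Wed 06:00] → before → no.
theta [Mon 23:00, Tue 07:00] → before → no.
zeta [Tue 12:00, Wed 23:00] → before → no.
Result: alpha, delta, epsilon.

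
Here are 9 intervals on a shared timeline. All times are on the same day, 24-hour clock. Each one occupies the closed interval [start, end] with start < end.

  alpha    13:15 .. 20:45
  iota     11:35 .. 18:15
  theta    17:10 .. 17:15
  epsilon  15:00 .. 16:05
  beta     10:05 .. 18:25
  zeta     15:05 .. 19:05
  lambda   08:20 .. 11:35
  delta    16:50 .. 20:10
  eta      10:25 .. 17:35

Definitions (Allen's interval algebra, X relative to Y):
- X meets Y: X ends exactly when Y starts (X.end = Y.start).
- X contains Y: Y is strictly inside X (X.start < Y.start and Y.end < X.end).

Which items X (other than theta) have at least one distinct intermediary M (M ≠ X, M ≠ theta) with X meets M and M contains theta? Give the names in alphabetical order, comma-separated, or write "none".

lambda

Target theta = [17:10, 17:15].
Intermediaries M with M contains theta: alpha, beta, delta, eta, iota, zeta.
Via alpha — items with X meets alpha: none.
Via beta — items with X meets beta: none.
Via delta — items with X meets delta: none.
Via eta — items with X meets eta: none.
Via iota — items with X meets iota: lambda.
Via zeta — items with X meets zeta: none.
Union: lambda.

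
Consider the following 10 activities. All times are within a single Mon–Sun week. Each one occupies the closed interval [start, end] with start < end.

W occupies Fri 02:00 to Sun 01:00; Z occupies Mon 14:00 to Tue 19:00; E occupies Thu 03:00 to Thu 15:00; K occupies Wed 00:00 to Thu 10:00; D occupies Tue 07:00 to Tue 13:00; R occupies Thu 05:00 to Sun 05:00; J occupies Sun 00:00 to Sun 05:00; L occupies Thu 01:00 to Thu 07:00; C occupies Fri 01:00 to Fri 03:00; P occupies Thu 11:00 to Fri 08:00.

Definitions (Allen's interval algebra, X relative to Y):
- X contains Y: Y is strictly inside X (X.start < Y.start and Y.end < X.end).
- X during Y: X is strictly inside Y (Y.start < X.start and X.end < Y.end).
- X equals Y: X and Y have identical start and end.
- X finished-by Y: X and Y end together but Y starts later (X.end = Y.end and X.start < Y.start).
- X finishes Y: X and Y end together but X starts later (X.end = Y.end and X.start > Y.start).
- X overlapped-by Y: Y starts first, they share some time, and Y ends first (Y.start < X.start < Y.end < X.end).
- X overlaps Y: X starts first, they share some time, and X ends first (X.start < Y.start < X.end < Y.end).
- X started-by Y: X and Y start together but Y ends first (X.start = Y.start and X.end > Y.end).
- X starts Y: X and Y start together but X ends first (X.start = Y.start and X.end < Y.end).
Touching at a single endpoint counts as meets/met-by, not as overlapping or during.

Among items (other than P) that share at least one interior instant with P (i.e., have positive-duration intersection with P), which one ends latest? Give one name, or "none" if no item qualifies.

Target P = [Thu 11:00, Fri 08:00].
C [Fri 01:00, Fri 03:00] → during → candidate.
D [Tue 07:00, Tue 13:00] → before → excluded.
E [Thu 03:00, Thu 15:00] → overlaps → candidate.
J [Sun 00:00, Sun 05:00] → after → excluded.
K [Wed 00:00, Thu 10:00] → before → excluded.
L [Thu 01:00, Thu 07:00] → before → excluded.
R [Thu 05:00, Sun 05:00] → contains → candidate.
W [Fri 02:00, Sun 01:00] → overlapped-by → candidate.
Z [Mon 14:00, Tue 19:00] → before → excluded.
Among candidates, latest end is Sun 05:00 → R.

R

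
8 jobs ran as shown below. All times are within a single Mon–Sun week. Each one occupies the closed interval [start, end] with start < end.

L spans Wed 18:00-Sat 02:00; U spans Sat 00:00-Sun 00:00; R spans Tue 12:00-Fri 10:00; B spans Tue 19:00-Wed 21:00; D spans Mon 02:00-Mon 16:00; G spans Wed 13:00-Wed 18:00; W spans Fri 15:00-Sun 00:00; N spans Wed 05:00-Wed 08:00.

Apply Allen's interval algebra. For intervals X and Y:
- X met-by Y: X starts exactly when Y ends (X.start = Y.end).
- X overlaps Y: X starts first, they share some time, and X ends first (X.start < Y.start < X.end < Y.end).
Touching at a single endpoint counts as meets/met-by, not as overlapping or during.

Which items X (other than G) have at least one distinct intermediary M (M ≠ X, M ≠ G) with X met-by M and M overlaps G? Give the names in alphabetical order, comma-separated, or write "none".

Target G = [Wed 13:00, Wed 18:00].
Intermediaries M with M overlaps G: none.
Union: none.

none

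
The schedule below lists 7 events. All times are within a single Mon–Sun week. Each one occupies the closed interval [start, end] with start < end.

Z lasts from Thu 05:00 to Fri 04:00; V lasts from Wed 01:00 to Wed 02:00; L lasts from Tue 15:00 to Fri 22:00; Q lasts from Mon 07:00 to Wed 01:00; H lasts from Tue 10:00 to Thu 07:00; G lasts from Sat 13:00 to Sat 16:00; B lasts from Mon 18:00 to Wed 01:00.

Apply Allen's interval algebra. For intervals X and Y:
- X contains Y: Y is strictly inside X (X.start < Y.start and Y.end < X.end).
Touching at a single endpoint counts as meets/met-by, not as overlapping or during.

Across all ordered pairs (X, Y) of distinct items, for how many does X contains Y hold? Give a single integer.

3

Checking all 42 ordered pairs for relation 'contains'; matching pairs in alphabetical order:
(H, V): H contains V ✓
(L, V): L contains V ✓
(L, Z): L contains Z ✓
Count: 3.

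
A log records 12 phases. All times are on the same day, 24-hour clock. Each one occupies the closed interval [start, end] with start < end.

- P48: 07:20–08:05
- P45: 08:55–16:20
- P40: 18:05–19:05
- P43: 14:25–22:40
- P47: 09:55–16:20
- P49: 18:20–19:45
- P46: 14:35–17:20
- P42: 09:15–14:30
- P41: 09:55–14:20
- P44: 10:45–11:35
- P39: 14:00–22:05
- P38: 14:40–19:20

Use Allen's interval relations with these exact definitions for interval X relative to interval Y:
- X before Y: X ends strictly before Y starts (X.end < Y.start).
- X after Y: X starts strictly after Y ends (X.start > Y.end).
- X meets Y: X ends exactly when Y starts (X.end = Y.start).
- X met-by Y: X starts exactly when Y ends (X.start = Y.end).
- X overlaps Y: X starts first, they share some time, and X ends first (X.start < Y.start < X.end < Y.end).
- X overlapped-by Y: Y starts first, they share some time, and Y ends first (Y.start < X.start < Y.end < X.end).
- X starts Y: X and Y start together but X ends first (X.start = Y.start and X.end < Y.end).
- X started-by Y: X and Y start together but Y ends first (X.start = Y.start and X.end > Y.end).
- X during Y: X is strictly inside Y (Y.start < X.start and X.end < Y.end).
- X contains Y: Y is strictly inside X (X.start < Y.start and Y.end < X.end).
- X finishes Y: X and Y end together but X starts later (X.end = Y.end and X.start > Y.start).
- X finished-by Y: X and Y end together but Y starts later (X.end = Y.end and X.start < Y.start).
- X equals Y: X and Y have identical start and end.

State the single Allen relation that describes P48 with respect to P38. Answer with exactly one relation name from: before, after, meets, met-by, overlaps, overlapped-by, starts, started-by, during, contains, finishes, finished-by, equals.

P48 = [07:20, 08:05]; P38 = [14:40, 19:20].
Compare endpoints: P48.start < P38.start, P48.start < P38.end, P48.end < P38.start, P48.end < P38.end.
That pattern is 'before'.

before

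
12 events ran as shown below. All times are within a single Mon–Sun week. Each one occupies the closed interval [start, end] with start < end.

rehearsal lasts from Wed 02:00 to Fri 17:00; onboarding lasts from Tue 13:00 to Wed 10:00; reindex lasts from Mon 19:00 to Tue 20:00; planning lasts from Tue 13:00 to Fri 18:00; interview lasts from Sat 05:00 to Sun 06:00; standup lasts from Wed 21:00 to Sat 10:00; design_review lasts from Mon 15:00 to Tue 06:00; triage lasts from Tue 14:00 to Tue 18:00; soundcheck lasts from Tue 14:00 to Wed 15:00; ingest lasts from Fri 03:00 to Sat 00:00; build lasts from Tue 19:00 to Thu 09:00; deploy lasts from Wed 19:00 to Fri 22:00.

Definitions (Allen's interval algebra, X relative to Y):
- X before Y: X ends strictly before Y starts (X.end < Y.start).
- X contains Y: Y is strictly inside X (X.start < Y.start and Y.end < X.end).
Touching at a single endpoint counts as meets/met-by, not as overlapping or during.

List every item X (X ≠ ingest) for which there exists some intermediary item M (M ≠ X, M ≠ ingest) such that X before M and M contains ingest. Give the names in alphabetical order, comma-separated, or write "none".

Target ingest = [Fri 03:00, Sat 00:00].
Intermediaries M with M contains ingest: standup.
Via standup — items with X before standup: design_review, onboarding, reindex, soundcheck, triage.
Union: design_review, onboarding, reindex, soundcheck, triage.

design_review, onboarding, reindex, soundcheck, triage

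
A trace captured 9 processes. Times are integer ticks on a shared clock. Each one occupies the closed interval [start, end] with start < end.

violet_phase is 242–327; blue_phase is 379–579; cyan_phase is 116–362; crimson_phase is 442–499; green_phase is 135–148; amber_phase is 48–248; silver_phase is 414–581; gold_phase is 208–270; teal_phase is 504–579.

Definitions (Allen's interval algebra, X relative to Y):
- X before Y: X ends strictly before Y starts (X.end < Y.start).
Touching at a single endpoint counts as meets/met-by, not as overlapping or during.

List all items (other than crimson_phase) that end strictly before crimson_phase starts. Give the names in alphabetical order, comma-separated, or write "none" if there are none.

amber_phase, cyan_phase, gold_phase, green_phase, violet_phase

Target crimson_phase = [442, 499].
amber_phase [48, 248] → before → yes.
blue_phase [379, 579] → contains → no.
cyan_phase [116, 362] → before → yes.
gold_phase [208, 270] → before → yes.
green_phase [135, 148] → before → yes.
silver_phase [414, 581] → contains → no.
teal_phase [504, 579] → after → no.
violet_phase [242, 327] → before → yes.
Result: amber_phase, cyan_phase, gold_phase, green_phase, violet_phase.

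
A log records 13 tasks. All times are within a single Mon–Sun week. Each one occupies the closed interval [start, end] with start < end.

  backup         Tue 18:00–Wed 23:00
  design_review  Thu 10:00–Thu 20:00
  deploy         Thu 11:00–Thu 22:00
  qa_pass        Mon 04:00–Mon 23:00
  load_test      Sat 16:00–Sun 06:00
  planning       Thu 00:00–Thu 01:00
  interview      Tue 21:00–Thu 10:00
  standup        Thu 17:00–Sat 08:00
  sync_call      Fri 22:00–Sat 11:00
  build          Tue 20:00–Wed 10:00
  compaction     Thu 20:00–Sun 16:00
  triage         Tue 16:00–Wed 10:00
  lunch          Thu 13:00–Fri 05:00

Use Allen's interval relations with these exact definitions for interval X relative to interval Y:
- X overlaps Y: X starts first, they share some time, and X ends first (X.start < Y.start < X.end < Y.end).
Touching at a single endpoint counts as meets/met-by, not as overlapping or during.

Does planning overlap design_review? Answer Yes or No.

planning = [Thu 00:00, Thu 01:00], design_review = [Thu 10:00, Thu 20:00].
Actual relation of planning to design_review: before.
Asked whether 'overlaps' holds → No.

No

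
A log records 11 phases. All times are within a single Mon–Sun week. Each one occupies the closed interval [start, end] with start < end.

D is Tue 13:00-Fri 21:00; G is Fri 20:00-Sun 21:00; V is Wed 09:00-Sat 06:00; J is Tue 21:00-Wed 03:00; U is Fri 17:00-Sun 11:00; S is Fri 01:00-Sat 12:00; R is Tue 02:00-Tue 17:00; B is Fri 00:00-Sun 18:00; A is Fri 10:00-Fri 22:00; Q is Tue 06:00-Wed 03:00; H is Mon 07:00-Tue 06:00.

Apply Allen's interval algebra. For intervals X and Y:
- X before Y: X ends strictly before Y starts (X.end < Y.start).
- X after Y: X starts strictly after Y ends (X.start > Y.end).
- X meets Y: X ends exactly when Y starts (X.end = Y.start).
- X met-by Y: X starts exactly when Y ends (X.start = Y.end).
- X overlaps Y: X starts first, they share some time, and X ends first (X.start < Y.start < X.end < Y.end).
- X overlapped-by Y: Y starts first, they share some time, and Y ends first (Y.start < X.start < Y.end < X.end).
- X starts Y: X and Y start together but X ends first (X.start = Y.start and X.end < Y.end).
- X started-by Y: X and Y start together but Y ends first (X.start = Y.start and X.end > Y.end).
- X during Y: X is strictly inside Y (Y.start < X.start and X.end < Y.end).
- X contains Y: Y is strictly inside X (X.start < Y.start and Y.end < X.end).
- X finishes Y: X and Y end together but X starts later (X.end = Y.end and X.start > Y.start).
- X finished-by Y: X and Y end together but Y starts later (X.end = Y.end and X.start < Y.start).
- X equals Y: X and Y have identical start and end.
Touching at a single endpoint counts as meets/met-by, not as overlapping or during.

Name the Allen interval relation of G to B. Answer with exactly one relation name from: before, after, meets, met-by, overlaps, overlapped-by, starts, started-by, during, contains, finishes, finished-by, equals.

G = [Fri 20:00, Sun 21:00]; B = [Fri 00:00, Sun 18:00].
Compare endpoints: G.start > B.start, G.start < B.end, G.end > B.start, G.end > B.end.
That pattern is 'overlapped-by'.

overlapped-by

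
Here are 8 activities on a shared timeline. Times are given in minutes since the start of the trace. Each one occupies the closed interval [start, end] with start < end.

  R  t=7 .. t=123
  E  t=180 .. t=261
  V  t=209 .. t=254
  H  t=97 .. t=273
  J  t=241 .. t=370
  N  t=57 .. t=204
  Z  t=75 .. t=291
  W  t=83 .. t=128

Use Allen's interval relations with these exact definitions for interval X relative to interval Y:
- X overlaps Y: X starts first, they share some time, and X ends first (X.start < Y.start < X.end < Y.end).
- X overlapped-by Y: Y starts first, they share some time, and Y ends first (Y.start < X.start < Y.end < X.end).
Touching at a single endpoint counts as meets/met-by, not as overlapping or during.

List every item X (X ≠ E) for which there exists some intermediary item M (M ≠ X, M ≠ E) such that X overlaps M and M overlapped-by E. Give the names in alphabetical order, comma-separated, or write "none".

H, V, Z

Target E = [t=180, t=261].
Intermediaries M with M overlapped-by E: J.
Via J — items with X overlaps J: H, V, Z.
Union: H, V, Z.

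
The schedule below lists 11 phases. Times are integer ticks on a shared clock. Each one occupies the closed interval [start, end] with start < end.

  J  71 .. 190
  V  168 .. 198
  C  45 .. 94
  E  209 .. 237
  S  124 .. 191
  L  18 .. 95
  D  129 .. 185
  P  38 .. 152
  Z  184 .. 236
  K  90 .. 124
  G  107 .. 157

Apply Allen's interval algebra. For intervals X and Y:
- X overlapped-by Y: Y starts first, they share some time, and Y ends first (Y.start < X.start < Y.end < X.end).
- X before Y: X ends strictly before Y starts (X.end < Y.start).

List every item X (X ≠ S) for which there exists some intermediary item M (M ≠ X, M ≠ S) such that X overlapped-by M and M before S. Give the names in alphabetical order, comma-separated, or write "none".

Target S = [124, 191].
Intermediaries M with M before S: C, L.
Via C — items with X overlapped-by C: J, K.
Via L — items with X overlapped-by L: J, K, P.
Union: J, K, P.

J, K, P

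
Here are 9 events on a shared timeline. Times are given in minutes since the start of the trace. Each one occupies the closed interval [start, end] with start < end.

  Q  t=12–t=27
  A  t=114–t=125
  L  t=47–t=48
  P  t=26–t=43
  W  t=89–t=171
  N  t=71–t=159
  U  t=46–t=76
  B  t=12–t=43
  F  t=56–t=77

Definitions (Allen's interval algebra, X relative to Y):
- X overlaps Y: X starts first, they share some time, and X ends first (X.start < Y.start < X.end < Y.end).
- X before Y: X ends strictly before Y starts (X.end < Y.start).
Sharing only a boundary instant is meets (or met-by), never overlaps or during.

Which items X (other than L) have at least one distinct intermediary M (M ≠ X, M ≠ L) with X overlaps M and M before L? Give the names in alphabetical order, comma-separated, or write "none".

Q

Target L = [t=47, t=48].
Intermediaries M with M before L: B, P, Q.
Via B — items with X overlaps B: none.
Via P — items with X overlaps P: Q.
Via Q — items with X overlaps Q: none.
Union: Q.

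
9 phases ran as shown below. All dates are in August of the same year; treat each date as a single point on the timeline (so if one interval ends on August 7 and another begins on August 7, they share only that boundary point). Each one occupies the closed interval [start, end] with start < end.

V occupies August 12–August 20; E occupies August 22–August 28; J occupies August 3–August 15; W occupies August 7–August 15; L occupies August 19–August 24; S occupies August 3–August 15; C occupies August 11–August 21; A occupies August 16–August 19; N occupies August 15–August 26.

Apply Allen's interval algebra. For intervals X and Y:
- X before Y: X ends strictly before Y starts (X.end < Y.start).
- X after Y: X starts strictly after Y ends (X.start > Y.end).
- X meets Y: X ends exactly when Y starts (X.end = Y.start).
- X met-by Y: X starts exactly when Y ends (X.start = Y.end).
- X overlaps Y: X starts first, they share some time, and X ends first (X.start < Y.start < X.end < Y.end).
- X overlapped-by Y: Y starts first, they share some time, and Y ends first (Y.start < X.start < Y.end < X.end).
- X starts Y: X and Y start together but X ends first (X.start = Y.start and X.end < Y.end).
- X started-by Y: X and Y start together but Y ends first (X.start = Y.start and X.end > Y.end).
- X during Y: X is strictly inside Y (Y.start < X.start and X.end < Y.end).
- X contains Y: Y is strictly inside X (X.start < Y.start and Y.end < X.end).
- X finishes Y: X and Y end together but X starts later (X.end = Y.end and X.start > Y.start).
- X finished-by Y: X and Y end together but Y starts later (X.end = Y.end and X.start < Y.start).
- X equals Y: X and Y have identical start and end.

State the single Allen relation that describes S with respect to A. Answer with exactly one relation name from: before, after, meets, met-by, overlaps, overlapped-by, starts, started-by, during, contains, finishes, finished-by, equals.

S = [August 3, August 15]; A = [August 16, August 19].
Compare endpoints: S.start < A.start, S.start < A.end, S.end < A.start, S.end < A.end.
That pattern is 'before'.

before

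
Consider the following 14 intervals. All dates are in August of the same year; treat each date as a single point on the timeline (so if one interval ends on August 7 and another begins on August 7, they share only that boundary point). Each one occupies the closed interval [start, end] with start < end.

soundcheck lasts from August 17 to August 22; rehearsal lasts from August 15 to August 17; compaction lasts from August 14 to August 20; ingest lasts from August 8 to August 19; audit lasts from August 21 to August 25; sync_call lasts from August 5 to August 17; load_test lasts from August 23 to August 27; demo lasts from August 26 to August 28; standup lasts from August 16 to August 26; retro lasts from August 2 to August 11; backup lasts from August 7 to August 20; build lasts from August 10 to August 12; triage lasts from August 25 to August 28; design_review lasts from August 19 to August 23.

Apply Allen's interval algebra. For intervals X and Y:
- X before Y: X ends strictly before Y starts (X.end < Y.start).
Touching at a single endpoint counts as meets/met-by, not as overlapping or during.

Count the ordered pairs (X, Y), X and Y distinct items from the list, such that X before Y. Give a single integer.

46

Checking all 182 ordered pairs for relation 'before'; matching pairs in alphabetical order:
(audit, demo): audit before demo ✓
(backup, audit): backup before audit ✓
(backup, demo): backup before demo ✓
(backup, load_test): backup before load_test ✓
(backup, triage): backup before triage ✓
(build, audit): build before audit ✓
(build, compaction): build before compaction ✓
(build, demo): build before demo ✓
(build, design_review): build before design_review ✓
(build, load_test): build before load_test ✓
(build, rehearsal): build before rehearsal ✓
(build, soundcheck): build before soundcheck ✓
(build, standup): build before standup ✓
(build, triage): build before triage ✓
(compaction, audit): compaction before audit ✓
(compaction, demo): compaction before demo ✓
(compaction, load_test): compaction before load_test ✓
(compaction, triage): compaction before triage ✓
(design_review, demo): design_review before demo ✓
(design_review, triage): design_review before triage ✓
(ingest, audit): ingest before audit ✓
(ingest, demo): ingest before demo ✓
(ingest, load_test): ingest before load_test ✓
(ingest, triage): ingest before triage ✓
... plus 22 further pairs not listed.
Count: 46.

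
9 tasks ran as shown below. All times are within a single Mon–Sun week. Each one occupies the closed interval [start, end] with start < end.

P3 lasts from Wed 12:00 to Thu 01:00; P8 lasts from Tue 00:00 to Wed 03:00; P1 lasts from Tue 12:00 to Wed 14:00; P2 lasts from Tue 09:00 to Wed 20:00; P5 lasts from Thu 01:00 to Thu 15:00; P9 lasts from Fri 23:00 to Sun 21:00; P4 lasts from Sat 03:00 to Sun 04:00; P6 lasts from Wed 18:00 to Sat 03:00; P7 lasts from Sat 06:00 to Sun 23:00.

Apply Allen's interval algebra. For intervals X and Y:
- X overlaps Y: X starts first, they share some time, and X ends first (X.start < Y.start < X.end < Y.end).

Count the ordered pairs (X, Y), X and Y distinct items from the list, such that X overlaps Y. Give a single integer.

9

Checking all 72 ordered pairs for relation 'overlaps'; matching pairs in alphabetical order:
(P1, P3): P1 overlaps P3 ✓
(P2, P3): P2 overlaps P3 ✓
(P2, P6): P2 overlaps P6 ✓
(P3, P6): P3 overlaps P6 ✓
(P4, P7): P4 overlaps P7 ✓
(P6, P9): P6 overlaps P9 ✓
(P8, P1): P8 overlaps P1 ✓
(P8, P2): P8 overlaps P2 ✓
(P9, P7): P9 overlaps P7 ✓
Count: 9.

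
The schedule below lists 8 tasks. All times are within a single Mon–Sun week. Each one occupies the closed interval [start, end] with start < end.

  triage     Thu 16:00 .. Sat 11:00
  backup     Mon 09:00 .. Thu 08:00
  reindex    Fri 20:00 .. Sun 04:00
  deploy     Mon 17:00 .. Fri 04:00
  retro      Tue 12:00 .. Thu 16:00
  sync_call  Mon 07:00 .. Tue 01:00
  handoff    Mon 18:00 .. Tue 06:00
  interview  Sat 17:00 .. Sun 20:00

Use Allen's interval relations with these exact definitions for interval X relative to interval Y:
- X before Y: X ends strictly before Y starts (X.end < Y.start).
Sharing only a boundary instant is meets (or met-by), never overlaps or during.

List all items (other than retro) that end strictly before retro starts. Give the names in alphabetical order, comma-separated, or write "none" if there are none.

handoff, sync_call

Target retro = [Tue 12:00, Thu 16:00].
backup [Mon 09:00, Thu 08:00] → overlaps → no.
deploy [Mon 17:00, Fri 04:00] → contains → no.
handoff [Mon 18:00, Tue 06:00] → before → yes.
interview [Sat 17:00, Sun 20:00] → after → no.
reindex [Fri 20:00, Sun 04:00] → after → no.
sync_call [Mon 07:00, Tue 01:00] → before → yes.
triage [Thu 16:00, Sat 11:00] → met-by → no.
Result: handoff, sync_call.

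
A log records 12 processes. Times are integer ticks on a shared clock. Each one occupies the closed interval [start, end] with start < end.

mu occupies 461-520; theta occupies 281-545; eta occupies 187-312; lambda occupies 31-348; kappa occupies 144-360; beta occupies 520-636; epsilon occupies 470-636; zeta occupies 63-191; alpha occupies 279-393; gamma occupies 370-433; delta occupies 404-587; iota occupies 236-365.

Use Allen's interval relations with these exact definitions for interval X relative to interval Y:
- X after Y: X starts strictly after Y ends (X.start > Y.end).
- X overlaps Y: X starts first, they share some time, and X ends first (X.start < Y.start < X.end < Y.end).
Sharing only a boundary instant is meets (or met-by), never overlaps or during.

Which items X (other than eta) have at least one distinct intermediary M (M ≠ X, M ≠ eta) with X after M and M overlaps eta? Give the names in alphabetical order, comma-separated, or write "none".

alpha, beta, delta, epsilon, gamma, iota, mu, theta

Target eta = [187, 312].
Intermediaries M with M overlaps eta: zeta.
Via zeta — items with X after zeta: alpha, beta, delta, epsilon, gamma, iota, mu, theta.
Union: alpha, beta, delta, epsilon, gamma, iota, mu, theta.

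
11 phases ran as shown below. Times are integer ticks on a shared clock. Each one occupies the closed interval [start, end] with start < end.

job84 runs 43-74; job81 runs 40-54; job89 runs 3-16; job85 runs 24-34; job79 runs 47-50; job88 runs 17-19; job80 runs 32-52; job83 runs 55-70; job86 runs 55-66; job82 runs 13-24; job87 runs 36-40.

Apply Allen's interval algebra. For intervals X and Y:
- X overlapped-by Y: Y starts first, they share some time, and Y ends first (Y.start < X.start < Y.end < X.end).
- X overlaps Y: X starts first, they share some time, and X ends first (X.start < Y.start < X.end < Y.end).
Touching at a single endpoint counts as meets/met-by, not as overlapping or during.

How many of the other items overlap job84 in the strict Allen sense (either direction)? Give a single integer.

2

Target job84 = [43, 74].
job79 [47, 50] → during → no.
job80 [32, 52] → overlaps → counts.
job81 [40, 54] → overlaps → counts.
job82 [13, 24] → before → no.
job83 [55, 70] → during → no.
job85 [24, 34] → before → no.
job86 [55, 66] → during → no.
job87 [36, 40] → before → no.
job88 [17, 19] → before → no.
job89 [3, 16] → before → no.
Total: 2.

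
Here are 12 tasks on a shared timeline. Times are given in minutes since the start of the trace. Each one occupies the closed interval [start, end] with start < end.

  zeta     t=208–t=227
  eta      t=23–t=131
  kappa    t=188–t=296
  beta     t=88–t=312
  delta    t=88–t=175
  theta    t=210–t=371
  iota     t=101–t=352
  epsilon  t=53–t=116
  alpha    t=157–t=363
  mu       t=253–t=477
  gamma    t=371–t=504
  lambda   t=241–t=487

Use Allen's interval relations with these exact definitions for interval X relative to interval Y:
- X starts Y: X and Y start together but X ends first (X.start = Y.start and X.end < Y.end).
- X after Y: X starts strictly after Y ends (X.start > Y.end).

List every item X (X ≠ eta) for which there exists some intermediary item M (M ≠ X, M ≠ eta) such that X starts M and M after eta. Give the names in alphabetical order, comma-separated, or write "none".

none

Target eta = [t=23, t=131].
Intermediaries M with M after eta: alpha, gamma, kappa, lambda, mu, theta, zeta.
Via alpha — items with X starts alpha: none.
Via gamma — items with X starts gamma: none.
Via kappa — items with X starts kappa: none.
Via lambda — items with X starts lambda: none.
Via mu — items with X starts mu: none.
Via theta — items with X starts theta: none.
Via zeta — items with X starts zeta: none.
Union: none.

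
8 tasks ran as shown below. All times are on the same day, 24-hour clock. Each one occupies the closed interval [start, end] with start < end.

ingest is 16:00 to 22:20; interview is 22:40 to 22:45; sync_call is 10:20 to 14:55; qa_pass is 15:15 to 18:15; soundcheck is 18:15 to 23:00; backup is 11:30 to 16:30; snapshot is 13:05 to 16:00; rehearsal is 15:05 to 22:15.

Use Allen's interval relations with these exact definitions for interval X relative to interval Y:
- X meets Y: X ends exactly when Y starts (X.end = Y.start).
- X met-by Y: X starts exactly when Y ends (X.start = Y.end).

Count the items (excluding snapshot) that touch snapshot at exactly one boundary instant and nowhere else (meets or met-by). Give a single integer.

Target snapshot = [13:05, 16:00].
backup [11:30, 16:30] → contains → no.
ingest [16:00, 22:20] → met-by → counts.
interview [22:40, 22:45] → after → no.
qa_pass [15:15, 18:15] → overlapped-by → no.
rehearsal [15:05, 22:15] → overlapped-by → no.
soundcheck [18:15, 23:00] → after → no.
sync_call [10:20, 14:55] → overlaps → no.
Total: 1.

1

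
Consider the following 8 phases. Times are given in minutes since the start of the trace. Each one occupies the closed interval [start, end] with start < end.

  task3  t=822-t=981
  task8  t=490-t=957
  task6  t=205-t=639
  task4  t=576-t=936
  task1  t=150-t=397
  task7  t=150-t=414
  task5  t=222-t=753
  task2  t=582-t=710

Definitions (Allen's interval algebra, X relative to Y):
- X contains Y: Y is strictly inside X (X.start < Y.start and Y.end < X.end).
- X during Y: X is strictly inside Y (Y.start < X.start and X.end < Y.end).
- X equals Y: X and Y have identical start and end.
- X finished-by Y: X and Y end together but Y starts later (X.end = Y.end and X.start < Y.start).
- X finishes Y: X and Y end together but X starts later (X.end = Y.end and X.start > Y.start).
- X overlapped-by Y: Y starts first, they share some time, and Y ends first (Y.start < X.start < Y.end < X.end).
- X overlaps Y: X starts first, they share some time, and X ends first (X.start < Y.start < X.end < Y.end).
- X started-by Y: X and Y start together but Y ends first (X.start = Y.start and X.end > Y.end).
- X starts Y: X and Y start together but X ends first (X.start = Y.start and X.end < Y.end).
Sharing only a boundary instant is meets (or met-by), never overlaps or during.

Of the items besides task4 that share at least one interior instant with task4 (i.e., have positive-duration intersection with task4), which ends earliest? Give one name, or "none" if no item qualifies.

task6

Target task4 = [t=576, t=936].
task1 [t=150, t=397] → before → excluded.
task2 [t=582, t=710] → during → candidate.
task3 [t=822, t=981] → overlapped-by → candidate.
task5 [t=222, t=753] → overlaps → candidate.
task6 [t=205, t=639] → overlaps → candidate.
task7 [t=150, t=414] → before → excluded.
task8 [t=490, t=957] → contains → candidate.
Among candidates, earliest end is t=639 → task6.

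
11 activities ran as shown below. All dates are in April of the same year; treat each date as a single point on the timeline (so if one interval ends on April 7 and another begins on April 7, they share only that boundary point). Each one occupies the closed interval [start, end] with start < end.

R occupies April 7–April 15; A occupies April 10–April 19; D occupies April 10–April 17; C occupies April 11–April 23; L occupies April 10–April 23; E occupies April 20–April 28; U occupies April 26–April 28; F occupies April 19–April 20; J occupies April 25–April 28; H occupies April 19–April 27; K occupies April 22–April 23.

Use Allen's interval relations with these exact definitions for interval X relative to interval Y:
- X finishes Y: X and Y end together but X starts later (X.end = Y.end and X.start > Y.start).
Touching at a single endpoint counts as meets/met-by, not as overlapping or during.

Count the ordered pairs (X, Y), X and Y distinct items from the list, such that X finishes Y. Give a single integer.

Checking all 110 ordered pairs for relation 'finishes'; matching pairs in alphabetical order:
(C, L): C finishes L ✓
(J, E): J finishes E ✓
(K, C): K finishes C ✓
(K, L): K finishes L ✓
(U, E): U finishes E ✓
(U, J): U finishes J ✓
Count: 6.

6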